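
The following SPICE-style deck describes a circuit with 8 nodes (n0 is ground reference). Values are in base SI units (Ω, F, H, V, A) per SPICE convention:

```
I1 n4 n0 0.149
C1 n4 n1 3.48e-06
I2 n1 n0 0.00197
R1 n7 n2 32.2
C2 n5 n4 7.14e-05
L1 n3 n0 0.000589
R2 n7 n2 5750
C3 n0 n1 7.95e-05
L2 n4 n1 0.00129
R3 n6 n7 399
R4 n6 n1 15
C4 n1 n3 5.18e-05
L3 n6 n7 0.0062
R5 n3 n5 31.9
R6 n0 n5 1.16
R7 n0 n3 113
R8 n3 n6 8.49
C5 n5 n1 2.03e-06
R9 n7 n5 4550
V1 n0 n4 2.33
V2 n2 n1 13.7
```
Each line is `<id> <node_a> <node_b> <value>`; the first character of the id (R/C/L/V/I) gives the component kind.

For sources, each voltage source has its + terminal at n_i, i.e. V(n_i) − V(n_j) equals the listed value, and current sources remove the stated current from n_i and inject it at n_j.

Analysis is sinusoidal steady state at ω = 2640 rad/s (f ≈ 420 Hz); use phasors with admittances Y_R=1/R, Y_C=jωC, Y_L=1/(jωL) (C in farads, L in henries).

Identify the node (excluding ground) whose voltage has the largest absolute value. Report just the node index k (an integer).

2

Element admittances at ω=2640 rad/s:
  I1: injects 0.149 A into n0 (from n4)
  Y(C1) = 0.000+0.009187j S between n4,n1
  I2: injects 0.00197 A into n0 (from n1)
  Y(R1) = 0.03106+0.000j S between n7,n2
  Y(C2) = 0.000+0.1885j S between n5,n4
  Y(L1) = 0.000-0.6431j S between n3,n0
  Y(R2) = 0.0001739+0.000j S between n7,n2
  Y(C3) = 0.000+0.2099j S between n0,n1
  Y(L2) = 0.000-0.2936j S between n4,n1
  Y(R3) = 0.002506+0.000j S between n6,n7
  Y(R4) = 0.06667+0.000j S between n6,n1
  Y(C4) = 0.000+0.1368j S between n1,n3
  Y(L3) = 0.000-0.06109j S between n6,n7
  Y(R5) = 0.03135+0.000j S between n3,n5
  Y(R6) = 0.8621+0.000j S between n0,n5
  Y(R7) = 0.008850+0.000j S between n0,n3
  Y(R8) = 0.1178+0.000j S between n3,n6
  Y(C5) = 0.000+0.005359j S between n5,n1
  Y(R9) = 0.0002198+0.000j S between n7,n5
  V1: constraint V(n0)−V(n4) = 2.33
  V2: constraint V(n2)−V(n1) = 13.7
Assemble and solve the 9×9 MNA system:
  V(n1)=3.510+5.879j  V(n2)=17.21+5.879j  V(n3)=-1.417-0.5537j  V(n4)=-2.330+0.000j  V(n5)=-0.1813-0.4485j  V(n6)=2.593+1.391j  V(n7)=4.014+8.063j
  i(V1)=-1.608+1.256j  i(V2)=-0.4121+0.06822j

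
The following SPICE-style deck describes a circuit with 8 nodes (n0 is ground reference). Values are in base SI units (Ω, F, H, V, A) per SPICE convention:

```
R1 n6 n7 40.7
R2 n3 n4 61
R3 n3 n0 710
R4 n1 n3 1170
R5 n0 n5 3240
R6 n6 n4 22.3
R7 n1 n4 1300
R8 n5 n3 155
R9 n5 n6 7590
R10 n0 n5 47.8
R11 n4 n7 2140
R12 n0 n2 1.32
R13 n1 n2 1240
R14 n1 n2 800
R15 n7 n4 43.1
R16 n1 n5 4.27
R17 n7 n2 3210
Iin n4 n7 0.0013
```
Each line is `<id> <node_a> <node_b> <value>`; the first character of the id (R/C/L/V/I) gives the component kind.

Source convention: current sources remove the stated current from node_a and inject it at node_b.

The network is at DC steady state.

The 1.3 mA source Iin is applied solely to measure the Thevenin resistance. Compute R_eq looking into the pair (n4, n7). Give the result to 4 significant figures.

R_eq = 25.09 Ω

Element admittances at DC:
  Y(R1) = 0.02457 S between n6,n7
  Y(R2) = 0.01639 S between n3,n4
  Y(R3) = 0.001408 S between n3,n0
  Y(R4) = 0.0008547 S between n1,n3
  Y(R5) = 0.0003086 S between n0,n5
  Y(R6) = 0.04484 S between n6,n4
  Y(R7) = 0.0007692 S between n1,n4
  Y(R8) = 0.006452 S between n5,n3
  Y(R9) = 0.0001318 S between n5,n6
  Y(R10) = 0.02092 S between n0,n5
  Y(R11) = 0.0004673 S between n4,n7
  Y(R12) = 0.7576 S between n0,n2
  Y(R13) = 0.0008065 S between n1,n2
  Y(R14) = 0.001250 S between n1,n2
  Y(R15) = 0.02320 S between n7,n4
  Y(R16) = 0.2342 S between n1,n5
  Y(R17) = 0.0003115 S between n7,n2
  Iin: injects 0.0013 A into n7 (from n4)
Assemble and solve the 7×7 MNA system:
  V(n1)=-0.0003315  V(n2)=1.167e-05  V(n3)=-0.001375  V(n4)=-0.001960  V(n5)=-0.0003253  V(n6)=0.009568  V(n7)=0.03066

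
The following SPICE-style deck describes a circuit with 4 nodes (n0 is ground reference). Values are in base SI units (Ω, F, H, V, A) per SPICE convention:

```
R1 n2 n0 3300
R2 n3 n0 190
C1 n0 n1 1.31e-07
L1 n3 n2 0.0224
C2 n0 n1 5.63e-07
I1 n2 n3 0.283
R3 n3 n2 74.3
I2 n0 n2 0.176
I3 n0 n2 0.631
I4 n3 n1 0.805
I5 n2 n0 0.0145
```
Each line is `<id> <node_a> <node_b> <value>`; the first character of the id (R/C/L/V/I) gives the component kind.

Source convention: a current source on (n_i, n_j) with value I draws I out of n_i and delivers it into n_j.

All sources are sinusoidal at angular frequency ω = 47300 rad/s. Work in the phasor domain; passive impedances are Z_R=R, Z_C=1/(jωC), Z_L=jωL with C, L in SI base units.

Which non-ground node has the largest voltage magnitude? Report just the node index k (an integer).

2

MNA unknowns: 3 node voltages V₁..V_3
R1: Y=0.0003030+0.000j on G[2,0]
R2: Y=0.005263+0.000j on G[3,0]
C1: Y=0.000+0.006196j on G[0,1]
L1: Y=0.000-0.0009438j on G[3,2]
C2: Y=0.000+0.02663j on G[0,1]
I1: z[2]−=0.283, z[3]+=0.283
R3: Y=0.01346+0.000j on G[3,2]
I2: z[0]−=0.176, z[2]+=0.176
I3: z[0]−=0.631, z[2]+=0.631
I4: z[3]−=0.805, z[1]+=0.805
I5: z[2]−=0.0145, z[0]+=0.0145
solve → V1=0.000-24.52j, V2=32.69+2.399j, V3=-4.257-0.1381j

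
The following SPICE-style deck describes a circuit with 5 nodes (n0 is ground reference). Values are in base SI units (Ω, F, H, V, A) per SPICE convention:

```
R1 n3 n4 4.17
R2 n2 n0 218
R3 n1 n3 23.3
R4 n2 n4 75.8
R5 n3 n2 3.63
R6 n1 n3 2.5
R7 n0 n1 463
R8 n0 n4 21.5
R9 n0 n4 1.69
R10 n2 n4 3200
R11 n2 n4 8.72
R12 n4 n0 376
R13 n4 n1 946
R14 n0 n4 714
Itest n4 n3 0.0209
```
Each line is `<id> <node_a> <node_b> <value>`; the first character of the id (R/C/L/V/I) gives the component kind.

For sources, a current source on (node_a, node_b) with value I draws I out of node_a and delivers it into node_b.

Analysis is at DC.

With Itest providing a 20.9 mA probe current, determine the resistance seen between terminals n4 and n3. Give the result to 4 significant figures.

R_eq = 3.007 Ω

Apply KCL at each of the 4 non-ground nodes and solve the resulting linear system.
Node n1: branches {R3, R6, R7, R13} → V_1 = 0.06189
Node n2: branches {R2, R4, R5, R10, R11} → V_2 = 0.04191
Node n3: branches {R1, R3, R5, R6, Itest} → V_3 = 0.06234
Node n4: branches {R1, R4, R8, R9, R10, R11, R12, R13, R14, Itest} → V_4 = -0.0005074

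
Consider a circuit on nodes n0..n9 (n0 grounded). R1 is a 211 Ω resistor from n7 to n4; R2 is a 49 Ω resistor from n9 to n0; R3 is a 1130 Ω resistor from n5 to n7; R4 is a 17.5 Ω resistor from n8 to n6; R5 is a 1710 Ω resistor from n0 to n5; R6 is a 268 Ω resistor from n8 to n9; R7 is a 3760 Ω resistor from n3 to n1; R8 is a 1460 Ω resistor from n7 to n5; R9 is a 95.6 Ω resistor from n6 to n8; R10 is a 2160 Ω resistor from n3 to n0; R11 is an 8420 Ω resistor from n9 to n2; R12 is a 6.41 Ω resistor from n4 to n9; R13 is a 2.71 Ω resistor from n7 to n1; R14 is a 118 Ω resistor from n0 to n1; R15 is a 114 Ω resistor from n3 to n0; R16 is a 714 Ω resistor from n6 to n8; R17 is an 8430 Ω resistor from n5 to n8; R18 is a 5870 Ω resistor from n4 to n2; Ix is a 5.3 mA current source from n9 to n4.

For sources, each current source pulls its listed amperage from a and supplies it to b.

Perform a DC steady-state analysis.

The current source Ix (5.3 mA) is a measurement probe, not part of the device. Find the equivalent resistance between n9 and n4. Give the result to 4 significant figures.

Element admittances at DC:
  Y(R1) = 0.004739 S between n7,n4
  Y(R2) = 0.02041 S between n9,n0
  Y(R3) = 0.0008850 S between n5,n7
  Y(R4) = 0.05714 S between n8,n6
  Y(R5) = 0.0005848 S between n0,n5
  Y(R6) = 0.003731 S between n8,n9
  Y(R7) = 0.0002660 S between n3,n1
  Y(R8) = 0.0006849 S between n7,n5
  Y(R9) = 0.01046 S between n6,n8
  Y(R10) = 0.0004630 S between n3,n0
  Y(R11) = 0.0001188 S between n9,n2
  Y(R12) = 0.1560 S between n4,n9
  Y(R13) = 0.3690 S between n7,n1
  Y(R14) = 0.008475 S between n0,n1
  Y(R15) = 0.008772 S between n3,n0
  Y(R16) = 0.001401 S between n6,n8
  Y(R17) = 0.0001186 S between n5,n8
  Y(R18) = 0.0001704 S between n4,n2
  Ix: injects 0.0053 A into n4 (from n9)
Assemble and solve the 9×9 MNA system:
  V(n1)=0.009743  V(n2)=0.01531  V(n3)=0.0002727  V(n4)=0.02902  V(n5)=0.006678  V(n6)=-0.004021  V(n7)=0.009974  V(n8)=-0.004021  V(n9)=-0.004361

R_eq = 6.298 Ω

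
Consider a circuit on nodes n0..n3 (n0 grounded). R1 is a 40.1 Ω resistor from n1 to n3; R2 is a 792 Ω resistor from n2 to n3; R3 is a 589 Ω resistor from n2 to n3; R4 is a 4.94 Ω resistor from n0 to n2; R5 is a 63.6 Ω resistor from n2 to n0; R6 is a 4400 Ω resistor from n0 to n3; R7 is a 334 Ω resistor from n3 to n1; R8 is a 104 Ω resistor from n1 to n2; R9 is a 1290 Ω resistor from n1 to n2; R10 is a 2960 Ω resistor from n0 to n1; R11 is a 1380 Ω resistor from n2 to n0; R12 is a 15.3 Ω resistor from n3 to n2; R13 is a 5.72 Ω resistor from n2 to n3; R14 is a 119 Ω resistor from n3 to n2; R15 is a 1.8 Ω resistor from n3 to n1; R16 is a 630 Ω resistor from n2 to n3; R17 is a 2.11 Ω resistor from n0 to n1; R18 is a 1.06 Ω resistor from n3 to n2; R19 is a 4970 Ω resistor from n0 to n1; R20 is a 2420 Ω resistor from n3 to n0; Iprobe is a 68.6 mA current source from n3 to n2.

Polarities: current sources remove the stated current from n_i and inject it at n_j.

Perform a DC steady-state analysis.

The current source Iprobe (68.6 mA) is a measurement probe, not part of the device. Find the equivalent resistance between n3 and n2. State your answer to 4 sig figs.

MNA unknowns: 3 node voltages V₁..V_3
R1: Y=0.02494 on G[1,3]
R2: Y=0.001263 on G[2,3]
R3: Y=0.001698 on G[2,3]
R4: Y=0.2024 on G[0,2]
R5: Y=0.01572 on G[2,0]
R6: Y=0.0002273 on G[0,3]
R7: Y=0.002994 on G[3,1]
R8: Y=0.009615 on G[1,2]
R9: Y=0.0007752 on G[1,2]
R10: Y=0.0003378 on G[0,1]
R11: Y=0.0007246 on G[2,0]
R12: Y=0.06536 on G[3,2]
R13: Y=0.1748 on G[2,3]
R14: Y=0.008403 on G[3,2]
R15: Y=0.5556 on G[3,1]
R16: Y=0.001587 on G[2,3]
R17: Y=0.4739 on G[0,1]
R18: Y=0.9434 on G[3,2]
R19: Y=0.0002012 on G[0,1]
R20: Y=0.0004132 on G[3,0]
Iprobe: z[3]−=0.0686, z[2]+=0.0686
solve → V1=-0.01283, V2=0.02789, V3=-0.02399

R_eq = 0.7562 Ω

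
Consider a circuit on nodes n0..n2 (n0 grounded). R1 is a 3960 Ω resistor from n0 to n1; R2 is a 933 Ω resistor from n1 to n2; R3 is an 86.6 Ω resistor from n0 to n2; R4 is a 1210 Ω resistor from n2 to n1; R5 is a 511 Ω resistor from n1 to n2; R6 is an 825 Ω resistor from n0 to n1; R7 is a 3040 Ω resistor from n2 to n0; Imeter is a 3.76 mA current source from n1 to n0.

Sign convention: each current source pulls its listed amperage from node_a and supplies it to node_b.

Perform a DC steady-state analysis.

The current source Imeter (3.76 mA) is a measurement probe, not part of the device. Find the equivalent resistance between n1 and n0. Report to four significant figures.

MNA unknowns: 2 node voltages V₁..V_2
R1: Y=0.0002525 on G[0,1]
R2: Y=0.001072 on G[1,2]
R3: Y=0.01155 on G[0,2]
R4: Y=0.0008264 on G[2,1]
R5: Y=0.001957 on G[1,2]
R6: Y=0.001212 on G[0,1]
R7: Y=0.0003289 on G[2,0]
Imeter: z[1]−=0.00376, z[0]+=0.00376
solve → V1=-0.8594, V2=-0.2106

R_eq = 228.6 Ω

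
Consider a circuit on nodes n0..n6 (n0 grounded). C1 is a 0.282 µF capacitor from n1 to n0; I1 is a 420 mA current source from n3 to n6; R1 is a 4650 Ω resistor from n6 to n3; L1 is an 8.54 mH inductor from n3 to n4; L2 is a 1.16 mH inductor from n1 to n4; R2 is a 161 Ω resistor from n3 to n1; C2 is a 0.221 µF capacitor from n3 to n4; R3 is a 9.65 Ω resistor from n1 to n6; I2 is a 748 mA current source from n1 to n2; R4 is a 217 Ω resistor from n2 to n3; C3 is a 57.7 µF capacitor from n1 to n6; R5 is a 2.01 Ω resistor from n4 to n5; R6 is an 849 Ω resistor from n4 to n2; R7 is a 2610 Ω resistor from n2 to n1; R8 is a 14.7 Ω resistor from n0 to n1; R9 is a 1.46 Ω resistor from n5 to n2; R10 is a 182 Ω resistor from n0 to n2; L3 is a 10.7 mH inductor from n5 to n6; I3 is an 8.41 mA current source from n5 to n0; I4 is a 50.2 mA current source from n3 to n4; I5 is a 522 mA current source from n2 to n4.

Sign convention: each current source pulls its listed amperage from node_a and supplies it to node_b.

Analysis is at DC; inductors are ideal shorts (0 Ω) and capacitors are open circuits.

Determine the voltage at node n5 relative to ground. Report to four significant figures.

0.8212 V

MNA unknowns: 6 node voltages V₁..V_6 plus 3 source currents (L1, L2, L3)
C1: Y=0.000 on G[1,0]
I1: z[3]−=0.42, z[6]+=0.42
R1: Y=0.0002151 on G[6,3]
L1: row V3−V4=0, i_L1 at 3,4
L2: row V1−V4=0, i_L2 at 1,4
R2: Y=0.006211 on G[3,1]
C2: Y=0.000 on G[3,4]
R3: Y=0.1036 on G[1,6]
I2: z[1]−=0.748, z[2]+=0.748
R4: Y=0.004608 on G[2,3]
C3: Y=0.000 on G[1,6]
R5: Y=0.4975 on G[4,5]
R6: Y=0.001178 on G[4,2]
R7: Y=0.0003831 on G[2,1]
R8: Y=0.06803 on G[0,1]
R9: Y=0.6849 on G[5,2]
R10: Y=0.005495 on G[0,2]
L3: row V5−V6=0, i_L3 at 5,6
I3: z[5]−=0.00841, z[0]+=0.00841
I4: z[3]−=0.0502, z[4]+=0.0502
I5: z[2]−=0.522, z[4]+=0.522
solve → V1=-0.2149, V2=1.130, V3=-0.2149, V4=-0.2149, V5=0.8212, V6=0.8212
aux → i_L1=-0.4638, i_L2=-0.6255, i_L3=-0.3124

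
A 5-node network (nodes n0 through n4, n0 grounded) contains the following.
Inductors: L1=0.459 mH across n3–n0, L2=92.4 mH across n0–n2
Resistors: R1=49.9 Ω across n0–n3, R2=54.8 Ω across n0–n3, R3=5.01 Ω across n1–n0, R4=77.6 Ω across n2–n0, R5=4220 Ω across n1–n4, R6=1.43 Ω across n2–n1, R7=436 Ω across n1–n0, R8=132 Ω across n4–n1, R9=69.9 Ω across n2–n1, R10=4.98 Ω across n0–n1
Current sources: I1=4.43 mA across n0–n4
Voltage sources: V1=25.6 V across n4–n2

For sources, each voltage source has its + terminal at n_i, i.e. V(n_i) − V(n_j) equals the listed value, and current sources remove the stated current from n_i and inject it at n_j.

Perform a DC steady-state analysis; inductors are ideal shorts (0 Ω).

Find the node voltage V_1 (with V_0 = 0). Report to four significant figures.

Element admittances at DC:
  L1: short n3↔n0 (DC inductor)
  Y(R1) = 0.02004 S between n0,n3
  Y(R2) = 0.01825 S between n0,n3
  I1: injects 0.00443 A into n4 (from n0)
  Y(R3) = 0.1996 S between n1,n0
  L2: short n0↔n2 (DC inductor)
  Y(R4) = 0.01289 S between n2,n0
  Y(R5) = 0.0002370 S between n1,n4
  Y(R6) = 0.6993 S between n2,n1
  Y(R7) = 0.002294 S between n1,n0
  Y(R8) = 0.007576 S between n4,n1
  Y(R9) = 0.01431 S between n2,n1
  Y(R10) = 0.2008 S between n0,n1
  V1: constraint V(n4)−V(n2) = 25.6
Assemble and solve the 7×7 MNA system:
  V(n1)=0.1779  V(n2)=0.000  V(n3)=0.000  V(n4)=25.60
  i(L1)=0.000  i(L2)=0.06722  i(V1)=-0.1942

0.1779 V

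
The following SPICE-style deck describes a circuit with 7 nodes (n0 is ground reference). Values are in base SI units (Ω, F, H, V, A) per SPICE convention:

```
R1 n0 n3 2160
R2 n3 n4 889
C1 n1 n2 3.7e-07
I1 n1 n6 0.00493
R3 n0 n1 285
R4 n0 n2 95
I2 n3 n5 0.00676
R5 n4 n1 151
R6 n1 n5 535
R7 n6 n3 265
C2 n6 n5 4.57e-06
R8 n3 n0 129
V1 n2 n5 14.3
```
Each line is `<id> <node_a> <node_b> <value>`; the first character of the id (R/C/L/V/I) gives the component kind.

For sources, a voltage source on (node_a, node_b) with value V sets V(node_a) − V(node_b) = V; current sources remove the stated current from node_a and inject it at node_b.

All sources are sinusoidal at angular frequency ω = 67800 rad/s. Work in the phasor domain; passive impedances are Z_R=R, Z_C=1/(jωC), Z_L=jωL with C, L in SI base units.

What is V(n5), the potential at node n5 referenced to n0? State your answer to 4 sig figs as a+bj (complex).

Element admittances at ω=67800 rad/s:
  Y(R1) = 0.0004630+0.000j S between n0,n3
  Y(R2) = 0.001125+0.000j S between n3,n4
  Y(C1) = 0.000+0.02509j S between n1,n2
  I1: injects 0.00493 A into n6 (from n1)
  Y(R3) = 0.003509+0.000j S between n0,n1
  Y(R4) = 0.01053+0.000j S between n0,n2
  I2: injects 0.00676 A into n5 (from n3)
  Y(R5) = 0.006623+0.000j S between n4,n1
  Y(R6) = 0.001869+0.000j S between n1,n5
  Y(R7) = 0.003774+0.000j S between n6,n3
  Y(C2) = 0.000+0.3098j S between n6,n5
  Y(R8) = 0.007752+0.000j S between n3,n0
  V1: constraint V(n2)−V(n5) = 14.3
Assemble and solve the 7×7 MNA system:
  V(n1)=1.980+1.332j  V(n2)=2.349-0.4034j  V(n3)=-3.856-0.05200j  V(n4)=1.133+1.131j  V(n5)=-11.95-0.4034j  V(n6)=-11.95-0.5178j
  i(V1)=-0.06826-0.005001j

-11.95-0.4034j V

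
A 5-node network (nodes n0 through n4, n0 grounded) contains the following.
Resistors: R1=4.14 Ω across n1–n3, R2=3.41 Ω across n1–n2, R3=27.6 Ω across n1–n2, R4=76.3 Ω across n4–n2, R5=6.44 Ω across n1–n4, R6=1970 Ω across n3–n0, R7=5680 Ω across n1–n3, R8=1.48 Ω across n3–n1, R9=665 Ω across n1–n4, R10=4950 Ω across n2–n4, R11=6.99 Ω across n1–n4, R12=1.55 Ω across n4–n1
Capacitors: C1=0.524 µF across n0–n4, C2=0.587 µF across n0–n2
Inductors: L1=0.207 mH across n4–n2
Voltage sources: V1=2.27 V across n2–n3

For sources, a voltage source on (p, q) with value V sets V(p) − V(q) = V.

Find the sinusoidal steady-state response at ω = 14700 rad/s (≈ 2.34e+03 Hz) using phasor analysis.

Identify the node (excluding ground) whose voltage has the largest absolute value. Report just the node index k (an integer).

3

MNA unknowns: 4 node voltages V₁..V_4 plus 1 source current (V1)
R1: Y=0.2415+0.000j on G[1,3]
R2: Y=0.2933+0.000j on G[1,2]
R3: Y=0.03623+0.000j on G[1,2]
R4: Y=0.01311+0.000j on G[4,2]
R5: Y=0.1553+0.000j on G[1,4]
R6: Y=0.0005076+0.000j on G[3,0]
R7: Y=0.0001761+0.000j on G[1,3]
R8: Y=0.6757+0.000j on G[3,1]
C1: Y=0.000+0.007703j on G[0,4]
L1: Y=0.000-0.3286j on G[4,2]
R9: Y=0.001504+0.000j on G[1,4]
C2: Y=0.000+0.008629j on G[0,2]
R10: Y=0.0002020+0.000j on G[2,4]
R11: Y=0.1431+0.000j on G[1,4]
R12: Y=0.6452+0.000j on G[4,1]
V1: row V2−V3=2.27, i_V1 at 2,3
solve → V1=-0.9099-0.02420j, V2=0.5621+0.2832j, V3=-1.708+0.2832j, V4=-0.6483-0.4298j
aux → i_V1=-0.7330+0.2822j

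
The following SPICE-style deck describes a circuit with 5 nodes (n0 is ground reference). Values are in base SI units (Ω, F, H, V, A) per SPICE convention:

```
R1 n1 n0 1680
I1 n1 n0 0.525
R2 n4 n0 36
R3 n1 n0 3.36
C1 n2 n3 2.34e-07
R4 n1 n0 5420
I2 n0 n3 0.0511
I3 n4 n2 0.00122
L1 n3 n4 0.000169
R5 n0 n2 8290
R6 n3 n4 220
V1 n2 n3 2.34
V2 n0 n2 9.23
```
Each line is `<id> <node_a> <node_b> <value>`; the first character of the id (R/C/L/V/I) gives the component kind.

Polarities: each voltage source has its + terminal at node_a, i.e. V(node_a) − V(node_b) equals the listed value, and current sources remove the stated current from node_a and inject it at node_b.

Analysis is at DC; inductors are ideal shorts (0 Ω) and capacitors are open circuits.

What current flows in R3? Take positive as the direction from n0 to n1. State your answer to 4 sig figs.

0.5236 A

Apply KCL at each of the 4 non-ground nodes and solve the resulting linear system.
Node n1: branches {R1, I1, R3, R4} → V_1 = -1.759
Node n2: branches {C1, I3, R5, V1, V2} → V_2 = -9.230
Node n3: branches {C1, I2, L1, R6, V1} → V_3 = -11.57
Node n4: branches {R2, I3, L1, R6} → V_4 = -11.57
Source currents: i(L1)=-0.3202, i(V1)=-0.3713, i(V2)=-0.3736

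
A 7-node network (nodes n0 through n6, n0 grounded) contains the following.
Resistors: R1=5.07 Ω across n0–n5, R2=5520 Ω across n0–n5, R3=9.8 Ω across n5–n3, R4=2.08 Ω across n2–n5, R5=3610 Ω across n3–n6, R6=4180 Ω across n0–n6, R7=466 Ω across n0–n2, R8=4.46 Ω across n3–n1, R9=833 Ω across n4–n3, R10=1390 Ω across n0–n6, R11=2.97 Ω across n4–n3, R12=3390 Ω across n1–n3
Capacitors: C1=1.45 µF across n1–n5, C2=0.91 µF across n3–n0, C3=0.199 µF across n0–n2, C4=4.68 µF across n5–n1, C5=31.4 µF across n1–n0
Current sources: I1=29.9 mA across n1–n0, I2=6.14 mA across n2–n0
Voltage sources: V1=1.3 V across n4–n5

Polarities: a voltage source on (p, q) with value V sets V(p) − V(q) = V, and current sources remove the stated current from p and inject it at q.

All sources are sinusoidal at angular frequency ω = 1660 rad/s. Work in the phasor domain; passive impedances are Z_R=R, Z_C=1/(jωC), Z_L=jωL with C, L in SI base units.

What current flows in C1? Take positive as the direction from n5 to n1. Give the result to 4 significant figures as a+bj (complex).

-0.0004654-0.001627j A

Apply KCL at each of the 6 non-ground nodes and solve the resulting linear system.
Node n1: branches {C1, R8, C4, C5, I1, R12} → V_1 = 0.4136-0.3055j
Node n2: branches {R4, C3, R7, I2} → V_2 = -0.2741-0.1114j
Node n3: branches {C2, R3, R5, R8, R9, R11, R12} → V_3 = 0.6265-0.1788j
Node n4: branches {R9, R11, V1} → V_4 = 1.038-0.1121j
Node n5: branches {R1, R2, C1, R3, R4, C4, V1} → V_5 = -0.2625-0.1121j
Node n6: branches {R5, R6, R10} → V_6 = 0.1404-0.04009j
Source currents: i(V1)=-0.1389-0.02254j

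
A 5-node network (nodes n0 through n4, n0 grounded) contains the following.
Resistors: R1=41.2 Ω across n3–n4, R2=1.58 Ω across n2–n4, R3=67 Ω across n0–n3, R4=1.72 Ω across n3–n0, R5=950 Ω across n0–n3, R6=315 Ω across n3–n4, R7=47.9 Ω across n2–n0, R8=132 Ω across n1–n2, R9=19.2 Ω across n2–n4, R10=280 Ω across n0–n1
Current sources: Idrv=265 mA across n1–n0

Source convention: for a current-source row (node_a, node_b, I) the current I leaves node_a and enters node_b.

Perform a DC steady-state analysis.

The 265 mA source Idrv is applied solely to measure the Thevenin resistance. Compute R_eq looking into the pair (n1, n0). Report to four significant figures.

R_eq = 99.22 Ω

Apply KCL at each of the 4 non-ground nodes and solve the resulting linear system.
Node n1: branches {R8, R10, Idrv} → V_1 = -26.29
Node n2: branches {R2, R7, R8, R9} → V_2 = -3.707
Node n3: branches {R1, R3, R4, R5, R6} → V_3 = -0.1568
Node n4: branches {R1, R2, R6, R9} → V_4 = -3.571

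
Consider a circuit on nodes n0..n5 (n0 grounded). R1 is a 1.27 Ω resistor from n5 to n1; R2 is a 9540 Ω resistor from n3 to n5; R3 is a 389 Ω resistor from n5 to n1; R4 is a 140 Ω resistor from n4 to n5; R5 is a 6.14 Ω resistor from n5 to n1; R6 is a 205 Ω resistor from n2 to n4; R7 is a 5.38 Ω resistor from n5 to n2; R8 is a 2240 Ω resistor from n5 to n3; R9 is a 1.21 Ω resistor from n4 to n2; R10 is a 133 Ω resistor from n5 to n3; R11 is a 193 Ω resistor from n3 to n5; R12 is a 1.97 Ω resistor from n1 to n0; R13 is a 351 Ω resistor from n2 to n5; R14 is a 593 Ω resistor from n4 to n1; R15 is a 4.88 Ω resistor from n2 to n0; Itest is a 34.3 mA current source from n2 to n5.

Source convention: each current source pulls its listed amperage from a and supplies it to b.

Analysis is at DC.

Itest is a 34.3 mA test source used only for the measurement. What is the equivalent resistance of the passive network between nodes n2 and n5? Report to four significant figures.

MNA unknowns: 5 node voltages V₁..V_5
R1: Y=0.7874 on G[5,1]
R2: Y=0.0001048 on G[3,5]
R3: Y=0.002571 on G[5,1]
R4: Y=0.007143 on G[4,5]
R5: Y=0.1629 on G[5,1]
R6: Y=0.004878 on G[2,4]
R7: Y=0.1859 on G[5,2]
R8: Y=0.0004464 on G[5,3]
R9: Y=0.8264 on G[4,2]
R10: Y=0.007519 on G[5,3]
R11: Y=0.005181 on G[3,5]
R12: Y=0.5076 on G[1,0]
R13: Y=0.002849 on G[2,5]
R14: Y=0.001686 on G[4,1]
R15: Y=0.2049 on G[2,0]
Itest: z[2]−=0.0343, z[5]+=0.0343
solve → V1=0.02639, V2=-0.06537, V3=0.04061, V4=-0.06429, V5=0.04061

R_eq = 3.090 Ω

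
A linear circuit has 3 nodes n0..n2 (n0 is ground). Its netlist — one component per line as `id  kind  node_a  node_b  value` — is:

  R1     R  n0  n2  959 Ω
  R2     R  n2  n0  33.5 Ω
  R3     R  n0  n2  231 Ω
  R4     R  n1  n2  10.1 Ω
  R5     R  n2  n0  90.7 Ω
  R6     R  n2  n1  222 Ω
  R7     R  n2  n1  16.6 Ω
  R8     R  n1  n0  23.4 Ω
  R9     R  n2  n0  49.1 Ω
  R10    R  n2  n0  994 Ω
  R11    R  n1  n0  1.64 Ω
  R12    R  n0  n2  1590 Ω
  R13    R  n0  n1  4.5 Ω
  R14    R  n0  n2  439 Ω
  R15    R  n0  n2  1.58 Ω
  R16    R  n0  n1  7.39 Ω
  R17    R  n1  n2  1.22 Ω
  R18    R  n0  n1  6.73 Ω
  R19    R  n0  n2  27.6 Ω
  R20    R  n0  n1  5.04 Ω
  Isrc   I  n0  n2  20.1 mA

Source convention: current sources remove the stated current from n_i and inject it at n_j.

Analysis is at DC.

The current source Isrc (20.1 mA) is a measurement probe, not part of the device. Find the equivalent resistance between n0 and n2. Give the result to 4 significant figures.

Element admittances at DC:
  Y(R1) = 0.001043 S between n0,n2
  Y(R2) = 0.02985 S between n2,n0
  Y(R3) = 0.004329 S between n0,n2
  Y(R4) = 0.09901 S between n1,n2
  Y(R5) = 0.01103 S between n2,n0
  Y(R6) = 0.004505 S between n2,n1
  Y(R7) = 0.06024 S between n2,n1
  Y(R8) = 0.04274 S between n1,n0
  Y(R9) = 0.02037 S between n2,n0
  Y(R10) = 0.001006 S between n2,n0
  Y(R11) = 0.6098 S between n1,n0
  Y(R12) = 0.0006289 S between n0,n2
  Y(R13) = 0.2222 S between n0,n1
  Y(R14) = 0.002278 S between n0,n2
  Y(R15) = 0.6329 S between n0,n2
  Y(R16) = 0.1353 S between n0,n1
  Y(R17) = 0.8197 S between n1,n2
  Y(R18) = 0.1486 S between n0,n1
  Y(R19) = 0.03623 S between n0,n2
  Y(R20) = 0.1984 S between n0,n1
  Isrc: injects 0.0201 A into n2 (from n0)
Assemble and solve the 2×2 MNA system:
  V(n1)=0.006448  V(n2)=0.01534

R_eq = 0.7634 Ω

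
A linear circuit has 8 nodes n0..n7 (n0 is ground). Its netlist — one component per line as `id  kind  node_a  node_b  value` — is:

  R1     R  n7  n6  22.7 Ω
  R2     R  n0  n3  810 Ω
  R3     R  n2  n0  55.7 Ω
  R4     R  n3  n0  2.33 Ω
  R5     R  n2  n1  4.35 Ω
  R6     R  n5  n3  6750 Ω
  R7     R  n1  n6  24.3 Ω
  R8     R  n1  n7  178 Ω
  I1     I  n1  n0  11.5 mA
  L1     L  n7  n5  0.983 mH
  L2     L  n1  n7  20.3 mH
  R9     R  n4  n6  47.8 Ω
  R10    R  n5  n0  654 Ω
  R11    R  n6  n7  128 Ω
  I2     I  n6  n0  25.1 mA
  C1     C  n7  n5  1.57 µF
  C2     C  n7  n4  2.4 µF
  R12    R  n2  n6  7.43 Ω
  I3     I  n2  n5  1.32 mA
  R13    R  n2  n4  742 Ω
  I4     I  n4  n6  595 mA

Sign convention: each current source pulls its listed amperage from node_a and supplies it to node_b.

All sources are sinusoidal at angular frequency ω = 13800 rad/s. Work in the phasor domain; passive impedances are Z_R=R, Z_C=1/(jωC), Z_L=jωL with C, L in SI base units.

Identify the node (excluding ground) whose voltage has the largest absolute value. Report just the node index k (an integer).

Element admittances at ω=13800 rad/s:
  Y(R1) = 0.04405+0.000j S between n7,n6
  Y(R2) = 0.001235+0.000j S between n0,n3
  Y(R3) = 0.01795+0.000j S between n2,n0
  Y(R4) = 0.4292+0.000j S between n3,n0
  Y(R5) = 0.2299+0.000j S between n2,n1
  Y(R6) = 0.0001481+0.000j S between n5,n3
  Y(R7) = 0.04115+0.000j S between n1,n6
  Y(R8) = 0.005618+0.000j S between n1,n7
  I1: injects 0.0115 A into n0 (from n1)
  Y(L1) = 0.000-0.07372j S between n7,n5
  Y(L2) = 0.000-0.003570j S between n1,n7
  Y(R9) = 0.02092+0.000j S between n4,n6
  Y(R10) = 0.001529+0.000j S between n5,n0
  Y(R11) = 0.007812+0.000j S between n6,n7
  I2: injects 0.0251 A into n0 (from n6)
  Y(C1) = 0.000+0.02167j S between n7,n5
  Y(C2) = 0.000+0.03312j S between n7,n4
  Y(R12) = 0.1346+0.000j S between n2,n6
  I3: injects 0.00132 A into n5 (from n2)
  Y(R13) = 0.001348+0.000j S between n2,n4
  I4: injects 0.595 A into n6 (from n4)
Assemble and solve the 7×7 MNA system:
  V(n1)=-1.546+0.2511j  V(n2)=-1.382+0.2524j  V(n3)=-0.002418-0.0009296j  V(n4)=-12.00+7.739j  V(n5)=-7.028-2.702j  V(n6)=-1.170+0.2133j  V(n7)=-6.940-2.954j

4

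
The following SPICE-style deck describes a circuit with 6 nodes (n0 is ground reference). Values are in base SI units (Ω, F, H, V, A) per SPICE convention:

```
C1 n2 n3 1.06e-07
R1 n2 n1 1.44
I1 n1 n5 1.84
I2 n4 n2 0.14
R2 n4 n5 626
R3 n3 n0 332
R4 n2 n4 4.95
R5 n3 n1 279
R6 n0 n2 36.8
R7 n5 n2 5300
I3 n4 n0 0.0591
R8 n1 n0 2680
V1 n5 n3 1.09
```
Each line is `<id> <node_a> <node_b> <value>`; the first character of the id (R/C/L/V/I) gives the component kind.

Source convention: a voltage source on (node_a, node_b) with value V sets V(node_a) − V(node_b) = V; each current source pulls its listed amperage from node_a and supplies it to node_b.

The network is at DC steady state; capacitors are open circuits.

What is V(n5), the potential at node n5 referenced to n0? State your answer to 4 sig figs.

Apply KCL at each of the 5 non-ground nodes and solve the resulting linear system.
Node n1: branches {R1, I1, R5, R8} → V_1 = -25.80
Node n2: branches {C1, R1, I2, R4, R6, R7} → V_2 = -24.35
Node n3: branches {C1, R3, R5, V1} → V_3 = 203.2
Node n4: branches {I2, R2, R4, I3} → V_4 = -23.53
Node n5: branches {I1, R2, R7, V1} → V_5 = 204.3
Source currents: i(V1)=1.433

204.3 V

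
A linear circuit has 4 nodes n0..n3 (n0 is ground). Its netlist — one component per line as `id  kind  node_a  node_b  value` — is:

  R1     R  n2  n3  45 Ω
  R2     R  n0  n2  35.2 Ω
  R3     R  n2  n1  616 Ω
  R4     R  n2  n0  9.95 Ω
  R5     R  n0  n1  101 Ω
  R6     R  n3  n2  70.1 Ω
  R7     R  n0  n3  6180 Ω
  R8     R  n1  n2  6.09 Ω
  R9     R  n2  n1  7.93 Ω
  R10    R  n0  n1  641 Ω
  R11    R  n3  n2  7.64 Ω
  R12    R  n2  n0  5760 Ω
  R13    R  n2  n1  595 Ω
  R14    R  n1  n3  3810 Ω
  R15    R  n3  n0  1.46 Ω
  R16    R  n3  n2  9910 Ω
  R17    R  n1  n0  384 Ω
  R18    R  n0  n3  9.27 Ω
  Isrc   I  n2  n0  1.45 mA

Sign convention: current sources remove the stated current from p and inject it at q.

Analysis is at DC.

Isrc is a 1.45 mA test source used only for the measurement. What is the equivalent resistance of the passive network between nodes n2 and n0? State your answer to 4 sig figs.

R_eq = 3.559 Ω

MNA unknowns: 3 node voltages V₁..V_3
R1: Y=0.02222 on G[2,3]
R2: Y=0.02841 on G[0,2]
R3: Y=0.001623 on G[2,1]
R4: Y=0.1005 on G[2,0]
R5: Y=0.009901 on G[0,1]
R6: Y=0.01427 on G[3,2]
R7: Y=0.0001618 on G[0,3]
R8: Y=0.1642 on G[1,2]
R9: Y=0.1261 on G[2,1]
R10: Y=0.001560 on G[0,1]
R11: Y=0.1309 on G[3,2]
R12: Y=0.0001736 on G[2,0]
R13: Y=0.001681 on G[2,1]
R14: Y=0.0002625 on G[1,3]
R15: Y=0.6849 on G[3,0]
R16: Y=0.0001009 on G[3,2]
R17: Y=0.002604 on G[1,0]
R18: Y=0.1079 on G[0,3]
Isrc: z[2]−=0.00145, z[0]+=0.00145
solve → V1=-0.004922, V2=-0.005161, V3=-0.0009011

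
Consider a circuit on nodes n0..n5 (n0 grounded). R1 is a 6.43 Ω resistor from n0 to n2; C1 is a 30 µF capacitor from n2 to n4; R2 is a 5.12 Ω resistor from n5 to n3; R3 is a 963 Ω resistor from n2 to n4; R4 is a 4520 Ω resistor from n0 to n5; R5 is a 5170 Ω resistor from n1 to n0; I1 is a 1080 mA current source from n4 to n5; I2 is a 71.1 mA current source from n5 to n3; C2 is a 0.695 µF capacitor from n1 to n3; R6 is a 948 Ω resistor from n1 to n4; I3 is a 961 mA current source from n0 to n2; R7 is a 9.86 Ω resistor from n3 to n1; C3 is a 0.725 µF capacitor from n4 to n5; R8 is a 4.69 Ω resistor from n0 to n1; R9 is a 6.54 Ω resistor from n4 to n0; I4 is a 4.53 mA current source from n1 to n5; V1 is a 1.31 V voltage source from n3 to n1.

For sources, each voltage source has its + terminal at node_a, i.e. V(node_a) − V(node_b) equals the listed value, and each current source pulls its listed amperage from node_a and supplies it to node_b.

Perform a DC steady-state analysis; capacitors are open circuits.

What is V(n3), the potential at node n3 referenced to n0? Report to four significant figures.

6.300 V

MNA unknowns: 5 node voltages V₁..V_5 plus 1 source current (V1)
R1: Y=0.1555 on G[0,2]
C1: Y=0.000 on G[2,4]
R2: Y=0.1953 on G[5,3]
R3: Y=0.001038 on G[2,4]
R4: Y=0.0002212 on G[0,5]
R5: Y=0.0001934 on G[1,0]
I1: z[4]−=1.08, z[5]+=1.08
I2: z[5]−=0.0711, z[3]+=0.0711
C2: Y=0.000 on G[1,3]
R6: Y=0.001055 on G[1,4]
I3: z[0]−=0.961, z[2]+=0.961
R7: Y=0.1014 on G[3,1]
C3: Y=0.000 on G[4,5]
R8: Y=0.2132 on G[0,1]
R9: Y=0.1529 on G[4,0]
I4: z[1]−=0.00453, z[5]+=0.00453
V1: row V3−V1=1.31, i_V1 at 3,1
solve → V1=4.990, V2=6.093, V3=6.300, V4=-6.893, V5=11.48
aux → i_V1=0.9491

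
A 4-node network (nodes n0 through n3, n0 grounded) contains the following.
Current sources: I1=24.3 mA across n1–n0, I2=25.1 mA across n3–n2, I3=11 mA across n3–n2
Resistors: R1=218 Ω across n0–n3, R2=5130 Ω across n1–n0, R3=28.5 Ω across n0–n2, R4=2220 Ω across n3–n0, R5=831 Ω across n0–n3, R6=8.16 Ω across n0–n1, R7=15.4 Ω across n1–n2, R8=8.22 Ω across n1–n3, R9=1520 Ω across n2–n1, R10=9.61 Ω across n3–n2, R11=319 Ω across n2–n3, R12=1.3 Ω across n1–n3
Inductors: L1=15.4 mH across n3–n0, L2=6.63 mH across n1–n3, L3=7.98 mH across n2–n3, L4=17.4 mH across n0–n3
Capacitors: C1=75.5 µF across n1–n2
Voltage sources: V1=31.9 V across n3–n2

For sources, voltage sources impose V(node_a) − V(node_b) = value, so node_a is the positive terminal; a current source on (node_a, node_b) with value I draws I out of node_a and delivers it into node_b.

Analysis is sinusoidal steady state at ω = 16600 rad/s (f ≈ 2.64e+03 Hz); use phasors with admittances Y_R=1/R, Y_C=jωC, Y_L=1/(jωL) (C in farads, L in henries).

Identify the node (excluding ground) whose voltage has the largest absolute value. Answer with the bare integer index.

MNA unknowns: 3 node voltages V₁..V_3 plus 1 source current (V1)
I1: z[1]−=0.0243, z[0]+=0.0243
R1: Y=0.004587+0.000j on G[0,3]
R2: Y=0.0001949+0.000j on G[1,0]
L1: Y=0.000-0.003912j on G[3,0]
R3: Y=0.03509+0.000j on G[0,2]
C1: Y=0.000+1.253j on G[1,2]
R4: Y=0.0004505+0.000j on G[3,0]
R5: Y=0.001203+0.000j on G[0,3]
R6: Y=0.1225+0.000j on G[0,1]
I2: z[3]−=0.0251, z[2]+=0.0251
L2: Y=0.000-0.009086j on G[1,3]
R7: Y=0.06494+0.000j on G[1,2]
I3: z[3]−=0.011, z[2]+=0.011
L3: Y=0.000-0.007549j on G[2,3]
R8: Y=0.1217+0.000j on G[1,3]
R9: Y=0.0006579+0.000j on G[2,1]
R10: Y=0.1041+0.000j on G[3,2]
R11: Y=0.003135+0.000j on G[2,3]
L4: Y=0.000-0.003462j on G[0,3]
R12: Y=0.7692+0.000j on G[1,3]
V1: row V3−V2=31.9, i_V1 at 3,2
solve → V1=0.8855-2.617j, V2=-10.12+11.66j, V3=21.78+11.66j
aux → i_V1=-22.43-12.20j

3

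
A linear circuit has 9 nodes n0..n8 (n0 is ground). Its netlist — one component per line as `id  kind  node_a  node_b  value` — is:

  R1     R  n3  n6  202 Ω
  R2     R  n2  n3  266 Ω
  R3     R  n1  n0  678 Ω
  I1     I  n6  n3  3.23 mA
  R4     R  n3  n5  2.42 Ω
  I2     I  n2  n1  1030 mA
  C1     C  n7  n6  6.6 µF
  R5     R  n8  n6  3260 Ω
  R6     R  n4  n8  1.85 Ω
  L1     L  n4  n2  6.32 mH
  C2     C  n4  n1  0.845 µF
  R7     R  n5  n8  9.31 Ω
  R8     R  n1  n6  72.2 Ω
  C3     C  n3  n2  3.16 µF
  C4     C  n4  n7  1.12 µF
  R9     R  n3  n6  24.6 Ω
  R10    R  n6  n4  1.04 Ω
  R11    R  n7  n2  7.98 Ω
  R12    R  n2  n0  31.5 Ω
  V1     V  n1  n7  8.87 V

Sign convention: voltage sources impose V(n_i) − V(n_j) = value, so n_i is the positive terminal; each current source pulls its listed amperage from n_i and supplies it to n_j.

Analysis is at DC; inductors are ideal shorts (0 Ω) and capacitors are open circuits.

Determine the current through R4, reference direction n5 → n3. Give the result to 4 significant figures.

Element admittances at DC:
  Y(R1) = 0.004950 S between n3,n6
  Y(R2) = 0.003759 S between n2,n3
  Y(R3) = 0.001475 S between n1,n0
  I1: injects 0.00323 A into n3 (from n6)
  Y(R4) = 0.4132 S between n3,n5
  I2: injects 1.03 A into n1 (from n2)
  Y(C1) = 0.000 S between n7,n6
  Y(R5) = 0.0003067 S between n8,n6
  Y(R6) = 0.5405 S between n4,n8
  L1: short n4↔n2 (DC inductor)
  Y(C2) = 0.000 S between n4,n1
  Y(R7) = 0.1074 S between n5,n8
  Y(R8) = 0.01385 S between n1,n6
  Y(C3) = 0.000 S between n3,n2
  Y(C4) = 0.000 S between n4,n7
  Y(R9) = 0.04065 S between n3,n6
  Y(R10) = 0.9615 S between n6,n4
  Y(R11) = 0.1253 S between n7,n2
  Y(R12) = 0.03175 S between n2,n0
  V1: constraint V(n1)−V(n7) = 8.87
Assemble and solve the 10×10 MNA system:
  V(n1)=14.58  V(n2)=-0.6773  V(n3)=-0.5737  V(n4)=-0.6773  V(n5)=-0.5921  V(n6)=-0.4689  V(n7)=5.708  V(n8)=-0.6631
  i(L1)=0.2080  i(V1)=0.8001

-0.007619 A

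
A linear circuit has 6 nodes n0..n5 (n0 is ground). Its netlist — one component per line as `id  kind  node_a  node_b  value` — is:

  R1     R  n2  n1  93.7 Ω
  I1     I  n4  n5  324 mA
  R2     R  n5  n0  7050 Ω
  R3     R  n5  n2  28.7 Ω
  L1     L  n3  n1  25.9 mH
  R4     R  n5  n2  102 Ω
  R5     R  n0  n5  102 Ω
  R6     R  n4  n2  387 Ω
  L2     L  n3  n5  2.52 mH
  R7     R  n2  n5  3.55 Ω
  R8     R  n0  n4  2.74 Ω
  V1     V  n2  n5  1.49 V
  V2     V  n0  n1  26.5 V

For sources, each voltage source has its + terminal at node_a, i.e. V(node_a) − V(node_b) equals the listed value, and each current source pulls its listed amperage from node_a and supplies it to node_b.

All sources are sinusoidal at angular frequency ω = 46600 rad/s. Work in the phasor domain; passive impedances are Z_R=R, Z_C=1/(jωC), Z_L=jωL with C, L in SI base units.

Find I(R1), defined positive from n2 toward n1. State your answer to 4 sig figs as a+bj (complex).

0.3072+0.009489j A

Apply KCL at each of the 5 non-ground nodes and solve the resulting linear system.
Node n1: branches {R1, L1, V2} → V_1 = -26.50+0.000j
Node n2: branches {R1, R3, R4, R6, R7, V1} → V_2 = 2.288+0.8891j
Node n3: branches {L1, L2} → V_3 = -1.622+0.8102j
Node n4: branches {I1, R6, R8} → V_4 = -0.8654+0.006250j
Node n5: branches {I1, R2, R3, R4, R5, L2, R7, V1} → V_5 = 0.7983+0.8891j
Source currents: i(V1)=-0.8016-0.01177j, i(V2)=-0.3079+0.01112j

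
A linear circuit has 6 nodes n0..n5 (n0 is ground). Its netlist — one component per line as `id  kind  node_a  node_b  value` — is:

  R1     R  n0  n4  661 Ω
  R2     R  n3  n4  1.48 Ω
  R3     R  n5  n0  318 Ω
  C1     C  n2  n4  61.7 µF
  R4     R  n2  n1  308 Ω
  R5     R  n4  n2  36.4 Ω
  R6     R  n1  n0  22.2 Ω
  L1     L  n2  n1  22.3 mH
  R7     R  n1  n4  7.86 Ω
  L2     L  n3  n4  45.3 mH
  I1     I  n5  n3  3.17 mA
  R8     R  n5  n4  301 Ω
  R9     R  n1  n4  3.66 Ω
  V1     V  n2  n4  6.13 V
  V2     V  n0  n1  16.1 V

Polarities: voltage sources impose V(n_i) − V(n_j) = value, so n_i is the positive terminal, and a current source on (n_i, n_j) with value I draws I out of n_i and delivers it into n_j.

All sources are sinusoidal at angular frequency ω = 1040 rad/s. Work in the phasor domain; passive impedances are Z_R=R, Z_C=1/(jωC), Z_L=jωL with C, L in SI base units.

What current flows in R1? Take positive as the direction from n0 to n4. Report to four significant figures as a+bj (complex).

0.02434-0.0009845j A

Element admittances at ω=1040 rad/s:
  Y(R1) = 0.001513+0.000j S between n0,n4
  Y(R2) = 0.6757+0.000j S between n3,n4
  Y(R3) = 0.003145+0.000j S between n5,n0
  Y(C1) = 0.000+0.06417j S between n2,n4
  Y(R4) = 0.003247+0.000j S between n2,n1
  Y(R5) = 0.02747+0.000j S between n4,n2
  Y(R6) = 0.04505+0.000j S between n1,n0
  Y(L1) = 0.000-0.04312j S between n2,n1
  Y(R7) = 0.1272+0.000j S between n1,n4
  Y(L2) = 0.000-0.02123j S between n3,n4
  I1: injects 0.00317 A into n3 (from n5)
  Y(R8) = 0.003322+0.000j S between n5,n4
  Y(R9) = 0.2732+0.000j S between n1,n4
  V1: constraint V(n2)−V(n4) = 6.13
  V2: constraint V(n0)−V(n1) = 16.1
Assemble and solve the 7×7 MNA system:
  V(n1)=-16.10+0.000j  V(n2)=-9.960+0.6507j  V(n3)=-16.09+0.6509j  V(n4)=-16.09+0.6507j  V(n5)=-8.756+0.3343j
  i(V1)=-0.2164-0.1307j  i(V2)=-0.7771+0.002036j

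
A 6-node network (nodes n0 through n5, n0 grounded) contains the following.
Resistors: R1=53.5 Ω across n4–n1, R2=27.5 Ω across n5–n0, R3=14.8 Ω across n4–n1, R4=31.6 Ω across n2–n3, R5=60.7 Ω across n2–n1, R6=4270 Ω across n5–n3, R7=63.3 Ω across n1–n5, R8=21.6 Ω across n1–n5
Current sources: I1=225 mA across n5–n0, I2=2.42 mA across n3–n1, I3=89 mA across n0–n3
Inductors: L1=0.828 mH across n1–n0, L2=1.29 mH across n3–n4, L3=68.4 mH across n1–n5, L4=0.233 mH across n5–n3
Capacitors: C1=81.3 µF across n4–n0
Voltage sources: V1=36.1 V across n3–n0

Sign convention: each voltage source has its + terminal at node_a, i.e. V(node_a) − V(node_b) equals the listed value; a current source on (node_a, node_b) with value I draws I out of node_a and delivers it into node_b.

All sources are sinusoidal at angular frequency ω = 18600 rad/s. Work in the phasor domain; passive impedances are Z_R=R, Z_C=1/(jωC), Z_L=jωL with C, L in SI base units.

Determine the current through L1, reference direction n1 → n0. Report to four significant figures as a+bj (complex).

MNA unknowns: 5 node voltages V₁..V_5 plus 1 source current (V1)
R1: Y=0.01869+0.000j on G[4,1]
R2: Y=0.03636+0.000j on G[5,0]
I1: z[5]−=0.225, z[0]+=0.225
L1: Y=0.000-0.06493j on G[1,0]
L2: Y=0.000-0.04168j on G[3,4]
R3: Y=0.06757+0.000j on G[4,1]
L3: Y=0.000-0.0007860j on G[1,5]
R4: Y=0.03165+0.000j on G[2,3]
I2: z[3]−=0.00242, z[1]+=0.00242
R5: Y=0.01647+0.000j on G[2,1]
R6: Y=0.0002342+0.000j on G[5,3]
I3: z[0]−=0.089, z[3]+=0.089
R7: Y=0.01580+0.000j on G[1,5]
R8: Y=0.04630+0.000j on G[1,5]
C1: Y=0.000+1.512j on G[4,0]
L4: Y=0.000-0.2307j on G[5,3]
V1: row V3−V0=36.1, i_V1 at 3,0
solve → V1=13.74+0.9253j, V2=28.44+0.3168j, V3=36.10+0.000j, V4=-0.9184-0.8597j, V5=31.27-10.58j
aux → i_V1=-2.633+2.665j

0.06008-0.8920j A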